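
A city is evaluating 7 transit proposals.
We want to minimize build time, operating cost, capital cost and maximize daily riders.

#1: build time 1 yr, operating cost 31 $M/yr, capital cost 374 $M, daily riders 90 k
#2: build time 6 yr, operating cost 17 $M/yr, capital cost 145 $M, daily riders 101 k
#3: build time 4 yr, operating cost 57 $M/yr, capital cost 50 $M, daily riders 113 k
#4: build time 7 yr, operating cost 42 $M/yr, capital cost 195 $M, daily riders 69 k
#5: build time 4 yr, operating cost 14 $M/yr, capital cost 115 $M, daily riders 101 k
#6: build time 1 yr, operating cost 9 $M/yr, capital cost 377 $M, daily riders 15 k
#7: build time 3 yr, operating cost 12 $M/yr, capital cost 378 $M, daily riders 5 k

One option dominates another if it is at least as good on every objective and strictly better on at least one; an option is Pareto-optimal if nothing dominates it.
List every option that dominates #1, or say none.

#2: worse on build time (6 vs 1).
#3: worse on build time (4 vs 1).
#4: worse on build time (7 vs 1).
#5: worse on build time (4 vs 1).
#6: worse on capital cost (377 vs 374).
#7: worse on build time (3 vs 1).
No option dominates #1.

none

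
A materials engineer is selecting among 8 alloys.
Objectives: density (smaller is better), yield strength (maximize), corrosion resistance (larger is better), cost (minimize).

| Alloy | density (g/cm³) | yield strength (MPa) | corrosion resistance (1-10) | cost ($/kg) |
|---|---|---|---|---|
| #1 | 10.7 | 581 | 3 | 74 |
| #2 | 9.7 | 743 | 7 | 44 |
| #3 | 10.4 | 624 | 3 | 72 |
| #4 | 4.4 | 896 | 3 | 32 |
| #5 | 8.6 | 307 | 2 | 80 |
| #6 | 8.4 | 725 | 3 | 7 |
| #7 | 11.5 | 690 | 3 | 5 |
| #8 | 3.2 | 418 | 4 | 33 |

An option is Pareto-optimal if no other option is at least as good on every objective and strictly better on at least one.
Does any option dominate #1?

#2 vs #1: density 9.7≤10.7, yield strength 743≥581, corrosion resistance 7≥3, cost 44≤74 — #2 is at least as good on every objective and strictly better on at least one, so #2 dominates #1.

Yes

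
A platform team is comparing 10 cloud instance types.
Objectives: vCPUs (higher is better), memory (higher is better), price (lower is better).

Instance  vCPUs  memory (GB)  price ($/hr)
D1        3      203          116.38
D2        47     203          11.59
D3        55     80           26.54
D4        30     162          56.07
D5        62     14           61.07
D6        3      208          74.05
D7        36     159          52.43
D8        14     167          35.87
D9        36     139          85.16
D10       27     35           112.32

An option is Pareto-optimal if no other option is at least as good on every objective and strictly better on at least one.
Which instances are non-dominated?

D2, D3, D5, D6

D1: dominated by D2 (vCPUs 47≥3, memory 203≥203, price 11.59≤116.38).
D2: not dominated (best price).
D3: not dominated.
D4: dominated by D2 (vCPUs 47≥30, memory 203≥162, price 11.59≤56.07).
D5: not dominated (best vCPUs).
D6: not dominated (best memory).
D7: dominated by D2 (vCPUs 47≥36, memory 203≥159, price 11.59≤52.43).
D8: dominated by D2 (vCPUs 47≥14, memory 203≥167, price 11.59≤35.87).
D9: dominated by D2 (vCPUs 47≥36, memory 203≥139, price 11.59≤85.16).
D10: dominated by D2 (vCPUs 47≥27, memory 203≥35, price 11.59≤112.32).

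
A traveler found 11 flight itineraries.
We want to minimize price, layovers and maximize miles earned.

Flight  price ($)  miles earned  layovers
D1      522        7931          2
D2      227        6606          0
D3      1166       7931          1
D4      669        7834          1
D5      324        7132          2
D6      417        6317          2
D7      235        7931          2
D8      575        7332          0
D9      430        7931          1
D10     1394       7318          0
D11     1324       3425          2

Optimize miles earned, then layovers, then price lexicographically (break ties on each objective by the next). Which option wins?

First maximize miles earned: best is 7931, kept {D1, D3, D7, D9}.
Then minimize layovers: best is 1, kept {D3, D9}.
Then minimize price: best is 430, kept {D9}.

D9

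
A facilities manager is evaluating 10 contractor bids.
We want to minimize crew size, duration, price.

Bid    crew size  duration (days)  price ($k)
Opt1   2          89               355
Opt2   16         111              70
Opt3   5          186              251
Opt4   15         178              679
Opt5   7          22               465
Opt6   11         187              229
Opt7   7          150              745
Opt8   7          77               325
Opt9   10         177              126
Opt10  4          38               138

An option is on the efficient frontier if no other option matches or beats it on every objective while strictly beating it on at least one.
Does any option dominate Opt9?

No

Opt1: worse on price (355 vs 126).
Opt2: worse on crew size (16 vs 10).
Opt3: worse on duration (186 vs 177).
Opt4: worse on crew size (15 vs 10).
Opt5: worse on price (465 vs 126).
Opt6: worse on crew size (11 vs 10).
Opt7: worse on price (745 vs 126).
Opt8: worse on price (325 vs 126).
Opt10: worse on price (138 vs 126).
No option is at least as good as Opt9 on every objective and strictly better on one.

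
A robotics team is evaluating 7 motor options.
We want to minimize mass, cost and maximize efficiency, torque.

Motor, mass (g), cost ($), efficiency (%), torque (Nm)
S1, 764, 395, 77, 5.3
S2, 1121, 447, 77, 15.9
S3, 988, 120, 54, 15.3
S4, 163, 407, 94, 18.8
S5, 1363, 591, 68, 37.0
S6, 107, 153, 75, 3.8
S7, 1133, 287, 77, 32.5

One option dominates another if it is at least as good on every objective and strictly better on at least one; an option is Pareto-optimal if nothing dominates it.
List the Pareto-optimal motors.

S1: not dominated.
S2: dominated by S4 (mass 163≤1121, cost 407≤447, efficiency 94≥77, torque 18.8≥15.9).
S3: not dominated (best cost).
S4: not dominated (best efficiency).
S5: not dominated (best torque).
S6: not dominated (best mass).
S7: not dominated.

S1, S3, S4, S5, S6, S7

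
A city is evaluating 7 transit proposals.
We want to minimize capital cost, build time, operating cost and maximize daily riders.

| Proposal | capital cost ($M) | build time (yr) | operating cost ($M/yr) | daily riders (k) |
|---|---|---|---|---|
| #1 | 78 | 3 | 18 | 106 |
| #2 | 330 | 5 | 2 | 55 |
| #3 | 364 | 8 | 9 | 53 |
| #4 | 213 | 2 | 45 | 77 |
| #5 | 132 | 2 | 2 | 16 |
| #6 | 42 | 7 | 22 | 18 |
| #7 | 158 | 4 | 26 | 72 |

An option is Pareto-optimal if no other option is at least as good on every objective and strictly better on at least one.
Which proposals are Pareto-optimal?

#1: not dominated (best daily riders).
#2: not dominated.
#3: dominated by #2 (capital cost 330≤364, build time 5≤8, operating cost 2≤9, daily riders 55≥53).
#4: not dominated.
#5: not dominated.
#6: not dominated (best capital cost).
#7: dominated by #1 (capital cost 78≤158, build time 3≤4, operating cost 18≤26, daily riders 106≥72).

#1, #2, #4, #5, #6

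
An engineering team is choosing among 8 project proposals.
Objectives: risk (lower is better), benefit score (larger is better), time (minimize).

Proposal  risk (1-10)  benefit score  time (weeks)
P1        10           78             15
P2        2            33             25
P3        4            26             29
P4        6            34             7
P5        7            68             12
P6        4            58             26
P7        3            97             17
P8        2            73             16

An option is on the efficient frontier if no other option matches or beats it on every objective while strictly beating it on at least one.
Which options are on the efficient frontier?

P1, P4, P5, P7, P8

P1: not dominated.
P2: dominated by P8 (risk 2≤2, benefit score 73≥33, time 16≤25).
P3: dominated by P2 (risk 2≤4, benefit score 33≥26, time 25≤29).
P4: not dominated (best time).
P5: not dominated.
P6: dominated by P7 (risk 3≤4, benefit score 97≥58, time 17≤26).
P7: not dominated (best benefit score).
P8: not dominated.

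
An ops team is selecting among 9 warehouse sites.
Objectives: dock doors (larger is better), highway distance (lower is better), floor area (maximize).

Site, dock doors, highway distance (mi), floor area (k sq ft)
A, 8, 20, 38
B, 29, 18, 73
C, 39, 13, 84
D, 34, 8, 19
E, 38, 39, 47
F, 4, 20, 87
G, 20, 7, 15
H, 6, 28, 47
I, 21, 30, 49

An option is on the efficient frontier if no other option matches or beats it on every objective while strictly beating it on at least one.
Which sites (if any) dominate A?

B, C

B: dock doors 29≥8, highway distance 18≤20, floor area 73≥38 — dominates A.
C: dock doors 39≥8, highway distance 13≤20, floor area 84≥38 — dominates A.
Others (D, E, F, G, H, I) are each worse than A on at least one objective.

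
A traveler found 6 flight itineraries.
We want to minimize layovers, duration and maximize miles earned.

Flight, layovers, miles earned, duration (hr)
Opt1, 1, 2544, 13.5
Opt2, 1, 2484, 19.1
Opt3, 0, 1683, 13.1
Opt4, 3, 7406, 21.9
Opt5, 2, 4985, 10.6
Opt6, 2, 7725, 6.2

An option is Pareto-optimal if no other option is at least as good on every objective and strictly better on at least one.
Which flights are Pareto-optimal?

Opt1: not dominated.
Opt2: dominated by Opt1 (layovers 1≤1, miles earned 2544≥2484, duration 13.5≤19.1).
Opt3: not dominated (best layovers).
Opt4: dominated by Opt6 (layovers 2≤3, miles earned 7725≥7406, duration 6.2≤21.9).
Opt5: dominated by Opt6 (layovers 2≤2, miles earned 7725≥4985, duration 6.2≤10.6).
Opt6: not dominated (best miles earned).

Opt1, Opt3, Opt6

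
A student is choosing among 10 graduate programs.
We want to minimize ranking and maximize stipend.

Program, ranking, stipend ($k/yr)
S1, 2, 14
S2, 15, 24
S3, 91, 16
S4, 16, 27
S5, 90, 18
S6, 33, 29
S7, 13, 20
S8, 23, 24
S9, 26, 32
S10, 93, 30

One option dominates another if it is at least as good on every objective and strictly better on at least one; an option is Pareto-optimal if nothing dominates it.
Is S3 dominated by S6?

Yes

S6 vs S3: ranking 33≤91, stipend 29≥16 — S6 is at least as good on every objective with at least one strict improvement.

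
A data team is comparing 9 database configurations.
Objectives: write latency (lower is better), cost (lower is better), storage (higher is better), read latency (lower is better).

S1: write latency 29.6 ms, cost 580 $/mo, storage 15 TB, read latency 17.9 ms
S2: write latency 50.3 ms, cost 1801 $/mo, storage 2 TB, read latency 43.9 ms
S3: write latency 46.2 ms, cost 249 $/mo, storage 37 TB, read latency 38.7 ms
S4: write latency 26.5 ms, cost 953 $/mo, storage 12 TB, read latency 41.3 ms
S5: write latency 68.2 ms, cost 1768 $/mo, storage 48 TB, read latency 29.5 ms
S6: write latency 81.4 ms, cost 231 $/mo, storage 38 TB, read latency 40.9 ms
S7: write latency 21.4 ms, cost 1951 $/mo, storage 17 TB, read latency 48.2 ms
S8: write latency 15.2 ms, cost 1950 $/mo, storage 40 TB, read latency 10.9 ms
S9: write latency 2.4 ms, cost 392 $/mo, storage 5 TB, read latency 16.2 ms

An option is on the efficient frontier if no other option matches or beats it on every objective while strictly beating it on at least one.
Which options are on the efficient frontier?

S1, S3, S4, S5, S6, S8, S9

S1: not dominated.
S2: dominated by S1 (write latency 29.6≤50.3, cost 580≤1801, storage 15≥2, read latency 17.9≤43.9).
S3: not dominated.
S4: not dominated.
S5: not dominated (best storage).
S6: not dominated (best cost).
S7: dominated by S8 (write latency 15.2≤21.4, cost 1950≤1951, storage 40≥17, read latency 10.9≤48.2).
S8: not dominated (best read latency).
S9: not dominated (best write latency).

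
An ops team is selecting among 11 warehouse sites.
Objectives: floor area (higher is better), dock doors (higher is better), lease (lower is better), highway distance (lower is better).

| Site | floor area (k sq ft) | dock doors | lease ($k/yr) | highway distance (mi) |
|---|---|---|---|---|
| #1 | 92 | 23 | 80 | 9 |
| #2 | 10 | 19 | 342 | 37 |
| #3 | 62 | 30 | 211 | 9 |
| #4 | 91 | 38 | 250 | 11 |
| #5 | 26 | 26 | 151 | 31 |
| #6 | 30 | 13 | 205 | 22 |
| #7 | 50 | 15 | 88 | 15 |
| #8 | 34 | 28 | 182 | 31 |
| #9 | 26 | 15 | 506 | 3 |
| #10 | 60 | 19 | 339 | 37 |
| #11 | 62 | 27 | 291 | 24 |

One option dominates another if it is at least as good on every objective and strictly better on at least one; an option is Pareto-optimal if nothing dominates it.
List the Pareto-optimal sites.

#1, #3, #4, #5, #8, #9

#1: not dominated (best floor area).
#2: dominated by #1 (floor area 92≥10, dock doors 23≥19, lease 80≤342, highway distance 9≤37).
#3: not dominated.
#4: not dominated (best dock doors).
#5: not dominated.
#6: dominated by #1 (floor area 92≥30, dock doors 23≥13, lease 80≤205, highway distance 9≤22).
#7: dominated by #1 (floor area 92≥50, dock doors 23≥15, lease 80≤88, highway distance 9≤15).
#8: not dominated.
#9: not dominated (best highway distance).
#10: dominated by #1 (floor area 92≥60, dock doors 23≥19, lease 80≤339, highway distance 9≤37).
#11: dominated by #3 (floor area 62≥62, dock doors 30≥27, lease 211≤291, highway distance 9≤24).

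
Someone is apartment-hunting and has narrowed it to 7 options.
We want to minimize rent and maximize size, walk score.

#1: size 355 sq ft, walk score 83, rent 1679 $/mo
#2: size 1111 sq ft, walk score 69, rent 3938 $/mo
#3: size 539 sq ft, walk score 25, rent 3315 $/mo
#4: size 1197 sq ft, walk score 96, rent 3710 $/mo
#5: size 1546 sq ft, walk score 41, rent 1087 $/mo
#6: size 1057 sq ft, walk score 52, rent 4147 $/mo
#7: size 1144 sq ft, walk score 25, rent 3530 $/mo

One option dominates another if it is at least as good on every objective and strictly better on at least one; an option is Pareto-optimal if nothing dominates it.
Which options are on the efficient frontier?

#1: not dominated.
#2: dominated by #4 (size 1197≥1111, walk score 96≥69, rent 3710≤3938).
#3: dominated by #5 (size 1546≥539, walk score 41≥25, rent 1087≤3315).
#4: not dominated (best walk score).
#5: not dominated (best size).
#6: dominated by #2 (size 1111≥1057, walk score 69≥52, rent 3938≤4147).
#7: dominated by #5 (size 1546≥1144, walk score 41≥25, rent 1087≤3530).

#1, #4, #5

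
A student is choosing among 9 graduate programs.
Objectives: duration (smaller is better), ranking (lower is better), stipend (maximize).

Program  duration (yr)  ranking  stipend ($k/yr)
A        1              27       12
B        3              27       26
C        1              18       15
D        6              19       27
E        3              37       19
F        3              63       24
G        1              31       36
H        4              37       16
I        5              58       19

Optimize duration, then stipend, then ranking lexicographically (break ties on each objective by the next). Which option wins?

First minimize duration: best is 1, kept {A, C, G}.
Then maximize stipend: best is 36, kept {G}.

G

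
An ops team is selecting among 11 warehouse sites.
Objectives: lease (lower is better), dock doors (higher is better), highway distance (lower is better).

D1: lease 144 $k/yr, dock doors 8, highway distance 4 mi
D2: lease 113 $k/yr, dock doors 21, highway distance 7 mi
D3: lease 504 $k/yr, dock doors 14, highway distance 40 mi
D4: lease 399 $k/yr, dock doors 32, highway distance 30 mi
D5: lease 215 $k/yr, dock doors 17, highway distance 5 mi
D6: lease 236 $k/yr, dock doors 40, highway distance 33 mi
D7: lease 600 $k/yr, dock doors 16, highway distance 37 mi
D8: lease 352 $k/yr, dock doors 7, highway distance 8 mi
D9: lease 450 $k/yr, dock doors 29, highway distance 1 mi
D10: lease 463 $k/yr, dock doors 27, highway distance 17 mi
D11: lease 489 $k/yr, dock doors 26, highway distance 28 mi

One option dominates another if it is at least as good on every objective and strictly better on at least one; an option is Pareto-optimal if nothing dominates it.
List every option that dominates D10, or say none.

D9: lease 450≤463, dock doors 29≥27, highway distance 1≤17 — dominates D10.
Others (D1, D2, D3, D4, D5, D6, D7, D8, D11) are each worse than D10 on at least one objective.

D9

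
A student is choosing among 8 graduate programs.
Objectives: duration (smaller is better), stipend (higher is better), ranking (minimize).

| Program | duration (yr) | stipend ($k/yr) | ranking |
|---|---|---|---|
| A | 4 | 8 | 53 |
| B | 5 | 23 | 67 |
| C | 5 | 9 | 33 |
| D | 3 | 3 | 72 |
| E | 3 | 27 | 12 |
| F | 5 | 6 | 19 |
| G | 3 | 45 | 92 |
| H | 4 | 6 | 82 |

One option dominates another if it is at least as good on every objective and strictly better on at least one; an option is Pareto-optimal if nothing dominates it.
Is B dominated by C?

C vs B: C is worse on stipend (9 vs 23), so it does not dominate B.

No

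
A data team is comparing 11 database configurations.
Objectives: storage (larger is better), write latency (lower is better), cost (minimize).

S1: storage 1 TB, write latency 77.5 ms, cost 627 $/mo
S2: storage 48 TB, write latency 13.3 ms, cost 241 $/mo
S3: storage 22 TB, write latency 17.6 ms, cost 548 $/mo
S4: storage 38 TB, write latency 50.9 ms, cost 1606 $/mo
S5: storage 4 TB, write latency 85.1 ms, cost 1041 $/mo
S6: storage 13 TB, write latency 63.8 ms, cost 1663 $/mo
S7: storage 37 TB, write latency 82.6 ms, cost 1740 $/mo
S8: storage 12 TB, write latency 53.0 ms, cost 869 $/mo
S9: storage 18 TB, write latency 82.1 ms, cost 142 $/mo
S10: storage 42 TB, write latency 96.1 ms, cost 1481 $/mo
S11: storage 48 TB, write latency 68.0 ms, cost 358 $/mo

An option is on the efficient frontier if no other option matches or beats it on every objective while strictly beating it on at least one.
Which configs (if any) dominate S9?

S1: worse on storage (1 vs 18).
S2: worse on cost (241 vs 142).
S3: worse on cost (548 vs 142).
S4: worse on cost (1606 vs 142).
S5: worse on storage (4 vs 18).
S6: worse on storage (13 vs 18).
S7: worse on write latency (82.6 vs 82.1).
S8: worse on storage (12 vs 18).
S10: worse on write latency (96.1 vs 82.1).
S11: worse on cost (358 vs 142).
No option dominates S9.

none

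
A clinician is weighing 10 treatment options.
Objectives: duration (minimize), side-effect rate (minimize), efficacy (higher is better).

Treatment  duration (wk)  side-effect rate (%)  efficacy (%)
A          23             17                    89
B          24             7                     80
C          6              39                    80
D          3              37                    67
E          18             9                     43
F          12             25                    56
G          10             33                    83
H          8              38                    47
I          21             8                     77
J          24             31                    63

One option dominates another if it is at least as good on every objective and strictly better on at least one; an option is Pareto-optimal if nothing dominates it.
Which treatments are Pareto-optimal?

A, B, C, D, E, F, G, I

A: not dominated (best efficacy).
B: not dominated (best side-effect rate).
C: not dominated.
D: not dominated (best duration).
E: not dominated.
F: not dominated.
G: not dominated.
H: dominated by D (duration 3≤8, side-effect rate 37≤38, efficacy 67≥47).
I: not dominated.
J: dominated by A (duration 23≤24, side-effect rate 17≤31, efficacy 89≥63).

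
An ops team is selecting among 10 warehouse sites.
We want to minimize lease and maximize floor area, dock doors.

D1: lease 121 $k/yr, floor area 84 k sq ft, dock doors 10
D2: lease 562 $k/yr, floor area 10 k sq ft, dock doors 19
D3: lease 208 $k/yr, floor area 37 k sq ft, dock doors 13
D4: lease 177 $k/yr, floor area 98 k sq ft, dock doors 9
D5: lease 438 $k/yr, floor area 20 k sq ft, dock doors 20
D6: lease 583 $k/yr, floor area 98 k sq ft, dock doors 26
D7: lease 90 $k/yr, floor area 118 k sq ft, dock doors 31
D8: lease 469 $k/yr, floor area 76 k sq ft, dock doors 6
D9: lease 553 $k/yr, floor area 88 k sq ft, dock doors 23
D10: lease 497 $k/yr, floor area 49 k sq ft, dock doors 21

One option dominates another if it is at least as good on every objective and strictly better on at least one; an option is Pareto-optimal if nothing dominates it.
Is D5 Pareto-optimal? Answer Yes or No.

D7 vs D5: lease 90≤438, floor area 118≥20, dock doors 31≥20 — D7 is at least as good on every objective and strictly better on at least one, so D7 dominates D5.

No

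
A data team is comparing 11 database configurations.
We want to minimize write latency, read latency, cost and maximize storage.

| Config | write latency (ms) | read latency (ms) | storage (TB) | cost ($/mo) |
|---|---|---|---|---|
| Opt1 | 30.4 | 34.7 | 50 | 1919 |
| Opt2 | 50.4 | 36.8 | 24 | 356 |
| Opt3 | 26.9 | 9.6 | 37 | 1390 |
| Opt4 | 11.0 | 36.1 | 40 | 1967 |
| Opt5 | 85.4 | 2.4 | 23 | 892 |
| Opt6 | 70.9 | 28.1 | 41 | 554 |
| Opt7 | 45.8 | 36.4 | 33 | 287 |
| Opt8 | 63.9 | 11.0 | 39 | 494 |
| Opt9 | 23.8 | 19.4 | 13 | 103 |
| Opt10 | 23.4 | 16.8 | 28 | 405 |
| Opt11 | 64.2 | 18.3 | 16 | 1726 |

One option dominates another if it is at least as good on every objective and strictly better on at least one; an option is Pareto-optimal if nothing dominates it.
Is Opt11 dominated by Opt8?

Opt8 vs Opt11: write latency 63.9≤64.2, read latency 11.0≤18.3, storage 39≥16, cost 494≤1726 — Opt8 is at least as good on every objective with at least one strict improvement.

Yes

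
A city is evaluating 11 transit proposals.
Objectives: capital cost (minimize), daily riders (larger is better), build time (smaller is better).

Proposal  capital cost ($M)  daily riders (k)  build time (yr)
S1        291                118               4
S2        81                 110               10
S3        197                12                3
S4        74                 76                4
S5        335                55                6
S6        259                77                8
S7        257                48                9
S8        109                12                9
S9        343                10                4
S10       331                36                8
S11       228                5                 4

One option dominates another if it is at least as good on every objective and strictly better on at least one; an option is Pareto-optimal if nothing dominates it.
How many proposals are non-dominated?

5

S1: not dominated (best daily riders).
S2: not dominated.
S3: not dominated (best build time).
S4: not dominated (best capital cost).
S5: dominated by S1 (capital cost 291≤335, daily riders 118≥55, build time 4≤6).
S6: not dominated.
S7: dominated by S4 (capital cost 74≤257, daily riders 76≥48, build time 4≤9).
S8: dominated by S4 (capital cost 74≤109, daily riders 76≥12, build time 4≤9).
S9: dominated by S1 (capital cost 291≤343, daily riders 118≥10, build time 4≤4).
S10: dominated by S1 (capital cost 291≤331, daily riders 118≥36, build time 4≤8).
S11: dominated by S3 (capital cost 197≤228, daily riders 12≥5, build time 3≤4).
Pareto-optimal: S1, S2, S3, S4, S6 → 5.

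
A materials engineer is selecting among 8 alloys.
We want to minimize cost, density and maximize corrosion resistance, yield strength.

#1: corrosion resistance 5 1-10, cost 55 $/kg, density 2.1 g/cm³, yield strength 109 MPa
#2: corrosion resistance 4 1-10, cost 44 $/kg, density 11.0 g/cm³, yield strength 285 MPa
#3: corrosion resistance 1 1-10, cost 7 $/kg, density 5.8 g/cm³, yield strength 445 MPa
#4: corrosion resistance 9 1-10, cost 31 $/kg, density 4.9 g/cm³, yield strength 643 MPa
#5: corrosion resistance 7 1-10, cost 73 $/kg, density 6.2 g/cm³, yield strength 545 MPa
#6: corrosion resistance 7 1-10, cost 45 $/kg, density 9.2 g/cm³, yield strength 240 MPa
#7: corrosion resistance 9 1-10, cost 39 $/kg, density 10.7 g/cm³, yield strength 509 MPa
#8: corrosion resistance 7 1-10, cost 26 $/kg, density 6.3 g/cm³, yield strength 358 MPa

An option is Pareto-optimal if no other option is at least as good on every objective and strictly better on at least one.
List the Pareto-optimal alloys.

#1, #3, #4, #8

#1: not dominated (best density).
#2: dominated by #4 (corrosion resistance 9≥4, cost 31≤44, density 4.9≤11.0, yield strength 643≥285).
#3: not dominated (best cost).
#4: not dominated (best yield strength).
#5: dominated by #4 (corrosion resistance 9≥7, cost 31≤73, density 4.9≤6.2, yield strength 643≥545).
#6: dominated by #4 (corrosion resistance 9≥7, cost 31≤45, density 4.9≤9.2, yield strength 643≥240).
#7: dominated by #4 (corrosion resistance 9≥9, cost 31≤39, density 4.9≤10.7, yield strength 643≥509).
#8: not dominated.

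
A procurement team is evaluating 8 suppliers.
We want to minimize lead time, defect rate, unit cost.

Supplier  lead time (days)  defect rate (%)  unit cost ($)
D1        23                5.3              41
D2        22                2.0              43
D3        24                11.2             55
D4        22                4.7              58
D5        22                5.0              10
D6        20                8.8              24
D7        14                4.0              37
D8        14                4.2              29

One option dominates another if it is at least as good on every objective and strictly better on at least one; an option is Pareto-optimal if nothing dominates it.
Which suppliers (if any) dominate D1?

D5, D7, D8

D5: lead time 22≤23, defect rate 5.0≤5.3, unit cost 10≤41 — dominates D1.
D7: lead time 14≤23, defect rate 4.0≤5.3, unit cost 37≤41 — dominates D1.
D8: lead time 14≤23, defect rate 4.2≤5.3, unit cost 29≤41 — dominates D1.
Others (D2, D3, D4, D6) are each worse than D1 on at least one objective.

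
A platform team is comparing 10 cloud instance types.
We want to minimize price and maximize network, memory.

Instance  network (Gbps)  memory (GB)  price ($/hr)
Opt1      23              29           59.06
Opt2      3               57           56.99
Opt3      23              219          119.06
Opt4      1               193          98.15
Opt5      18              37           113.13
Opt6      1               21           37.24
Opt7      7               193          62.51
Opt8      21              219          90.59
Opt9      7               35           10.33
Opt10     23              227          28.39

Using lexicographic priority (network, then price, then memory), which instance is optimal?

First maximize network: best is 23, kept {Opt1, Opt3, Opt10}.
Then minimize price: best is 28.39, kept {Opt10}.

Opt10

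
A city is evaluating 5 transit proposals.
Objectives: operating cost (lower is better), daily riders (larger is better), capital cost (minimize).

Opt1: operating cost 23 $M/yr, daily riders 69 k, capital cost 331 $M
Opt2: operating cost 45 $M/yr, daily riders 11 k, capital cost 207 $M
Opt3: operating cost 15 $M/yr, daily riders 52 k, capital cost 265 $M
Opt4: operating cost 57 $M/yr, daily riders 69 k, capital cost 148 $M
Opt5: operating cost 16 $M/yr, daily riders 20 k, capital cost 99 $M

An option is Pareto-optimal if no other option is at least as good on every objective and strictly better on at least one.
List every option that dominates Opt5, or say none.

Opt1: worse on operating cost (23 vs 16).
Opt2: worse on operating cost (45 vs 16).
Opt3: worse on capital cost (265 vs 99).
Opt4: worse on operating cost (57 vs 16).
No option dominates Opt5.

none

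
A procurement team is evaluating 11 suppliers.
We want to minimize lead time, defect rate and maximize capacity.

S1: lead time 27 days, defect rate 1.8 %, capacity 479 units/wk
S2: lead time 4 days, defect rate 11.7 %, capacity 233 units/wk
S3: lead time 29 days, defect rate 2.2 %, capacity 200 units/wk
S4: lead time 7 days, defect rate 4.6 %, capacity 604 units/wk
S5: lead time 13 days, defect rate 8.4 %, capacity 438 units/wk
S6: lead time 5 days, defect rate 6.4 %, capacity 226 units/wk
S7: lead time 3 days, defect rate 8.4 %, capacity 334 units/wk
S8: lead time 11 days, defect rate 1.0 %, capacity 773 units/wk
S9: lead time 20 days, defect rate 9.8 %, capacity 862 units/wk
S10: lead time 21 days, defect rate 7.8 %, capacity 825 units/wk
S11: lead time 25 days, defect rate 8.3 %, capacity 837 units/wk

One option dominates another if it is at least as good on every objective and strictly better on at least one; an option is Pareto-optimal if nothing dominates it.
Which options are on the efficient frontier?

S4, S6, S7, S8, S9, S10, S11

S1: dominated by S8 (lead time 11≤27, defect rate 1.0≤1.8, capacity 773≥479).
S2: dominated by S7 (lead time 3≤4, defect rate 8.4≤11.7, capacity 334≥233).
S3: dominated by S1 (lead time 27≤29, defect rate 1.8≤2.2, capacity 479≥200).
S4: not dominated.
S5: dominated by S4 (lead time 7≤13, defect rate 4.6≤8.4, capacity 604≥438).
S6: not dominated.
S7: not dominated (best lead time).
S8: not dominated (best defect rate).
S9: not dominated (best capacity).
S10: not dominated.
S11: not dominated.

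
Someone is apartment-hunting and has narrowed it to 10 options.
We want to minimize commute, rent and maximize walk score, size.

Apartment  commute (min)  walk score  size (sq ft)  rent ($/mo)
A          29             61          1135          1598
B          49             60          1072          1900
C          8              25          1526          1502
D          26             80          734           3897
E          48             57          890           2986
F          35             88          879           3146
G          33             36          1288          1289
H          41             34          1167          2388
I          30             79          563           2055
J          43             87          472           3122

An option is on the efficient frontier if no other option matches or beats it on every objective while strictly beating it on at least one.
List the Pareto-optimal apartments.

A: not dominated.
B: dominated by A (commute 29≤49, walk score 61≥60, size 1135≥1072, rent 1598≤1900).
C: not dominated (best commute).
D: not dominated.
E: dominated by A (commute 29≤48, walk score 61≥57, size 1135≥890, rent 1598≤2986).
F: not dominated (best walk score).
G: not dominated (best rent).
H: dominated by G (commute 33≤41, walk score 36≥34, size 1288≥1167, rent 1289≤2388).
I: not dominated.
J: not dominated.

A, C, D, F, G, I, J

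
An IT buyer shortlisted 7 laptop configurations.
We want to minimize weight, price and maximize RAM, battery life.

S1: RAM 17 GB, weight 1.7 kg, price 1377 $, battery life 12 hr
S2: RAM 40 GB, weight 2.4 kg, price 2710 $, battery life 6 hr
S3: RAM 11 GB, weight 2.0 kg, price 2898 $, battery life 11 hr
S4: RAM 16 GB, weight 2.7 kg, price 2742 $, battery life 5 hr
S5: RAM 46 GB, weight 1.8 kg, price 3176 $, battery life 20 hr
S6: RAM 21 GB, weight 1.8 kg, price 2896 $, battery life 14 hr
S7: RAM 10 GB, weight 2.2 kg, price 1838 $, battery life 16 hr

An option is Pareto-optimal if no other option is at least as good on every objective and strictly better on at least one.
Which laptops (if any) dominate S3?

S1, S6

S1: RAM 17≥11, weight 1.7≤2.0, price 1377≤2898, battery life 12≥11 — dominates S3.
S6: RAM 21≥11, weight 1.8≤2.0, price 2896≤2898, battery life 14≥11 — dominates S3.
Others (S2, S4, S5, S7) are each worse than S3 on at least one objective.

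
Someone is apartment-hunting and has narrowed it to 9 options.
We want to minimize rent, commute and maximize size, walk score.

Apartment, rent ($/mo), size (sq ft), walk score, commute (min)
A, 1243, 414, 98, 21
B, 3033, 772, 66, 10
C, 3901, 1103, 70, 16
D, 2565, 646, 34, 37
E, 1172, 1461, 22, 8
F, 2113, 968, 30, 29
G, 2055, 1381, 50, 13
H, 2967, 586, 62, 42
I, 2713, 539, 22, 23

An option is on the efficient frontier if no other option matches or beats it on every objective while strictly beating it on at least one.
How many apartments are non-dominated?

6

A: not dominated (best walk score).
B: not dominated.
C: not dominated.
D: dominated by G (rent 2055≤2565, size 1381≥646, walk score 50≥34, commute 13≤37).
E: not dominated (best rent).
F: dominated by G (rent 2055≤2113, size 1381≥968, walk score 50≥30, commute 13≤29).
G: not dominated.
H: not dominated.
I: dominated by E (rent 1172≤2713, size 1461≥539, walk score 22≥22, commute 8≤23).
Pareto-optimal: A, B, C, E, G, H → 6.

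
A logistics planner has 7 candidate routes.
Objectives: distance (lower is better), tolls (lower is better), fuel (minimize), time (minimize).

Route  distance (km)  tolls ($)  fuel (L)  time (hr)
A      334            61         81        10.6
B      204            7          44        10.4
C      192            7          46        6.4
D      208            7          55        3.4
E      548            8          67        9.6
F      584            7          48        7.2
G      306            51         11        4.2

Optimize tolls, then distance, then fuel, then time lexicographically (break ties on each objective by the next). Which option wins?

C

First minimize tolls: best is 7, kept {B, C, D, F}.
Then minimize distance: best is 192, kept {C}.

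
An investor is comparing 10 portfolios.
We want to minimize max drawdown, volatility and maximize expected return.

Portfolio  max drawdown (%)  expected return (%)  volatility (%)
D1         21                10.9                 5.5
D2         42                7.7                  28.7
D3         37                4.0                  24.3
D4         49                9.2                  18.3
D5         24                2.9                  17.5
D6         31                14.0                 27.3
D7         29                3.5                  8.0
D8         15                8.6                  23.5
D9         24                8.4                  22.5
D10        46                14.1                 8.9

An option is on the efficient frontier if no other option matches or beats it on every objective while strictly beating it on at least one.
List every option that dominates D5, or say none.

D1

D1: max drawdown 21≤24, expected return 10.9≥2.9, volatility 5.5≤17.5 — dominates D5.
Others (D2, D3, D4, D6, D7, D8, D9, D10) are each worse than D5 on at least one objective.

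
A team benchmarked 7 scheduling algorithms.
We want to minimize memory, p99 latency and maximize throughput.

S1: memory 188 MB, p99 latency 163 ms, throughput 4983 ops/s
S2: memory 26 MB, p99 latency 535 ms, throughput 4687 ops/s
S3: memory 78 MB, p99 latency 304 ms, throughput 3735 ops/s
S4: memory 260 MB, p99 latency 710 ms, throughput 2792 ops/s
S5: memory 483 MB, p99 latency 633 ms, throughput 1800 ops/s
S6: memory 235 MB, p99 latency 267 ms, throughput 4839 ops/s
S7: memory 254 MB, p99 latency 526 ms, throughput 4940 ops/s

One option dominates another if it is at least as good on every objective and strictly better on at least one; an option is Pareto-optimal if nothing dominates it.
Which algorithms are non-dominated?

S1, S2, S3

S1: not dominated (best p99 latency).
S2: not dominated (best memory).
S3: not dominated.
S4: dominated by S1 (memory 188≤260, p99 latency 163≤710, throughput 4983≥2792).
S5: dominated by S1 (memory 188≤483, p99 latency 163≤633, throughput 4983≥1800).
S6: dominated by S1 (memory 188≤235, p99 latency 163≤267, throughput 4983≥4839).
S7: dominated by S1 (memory 188≤254, p99 latency 163≤526, throughput 4983≥4940).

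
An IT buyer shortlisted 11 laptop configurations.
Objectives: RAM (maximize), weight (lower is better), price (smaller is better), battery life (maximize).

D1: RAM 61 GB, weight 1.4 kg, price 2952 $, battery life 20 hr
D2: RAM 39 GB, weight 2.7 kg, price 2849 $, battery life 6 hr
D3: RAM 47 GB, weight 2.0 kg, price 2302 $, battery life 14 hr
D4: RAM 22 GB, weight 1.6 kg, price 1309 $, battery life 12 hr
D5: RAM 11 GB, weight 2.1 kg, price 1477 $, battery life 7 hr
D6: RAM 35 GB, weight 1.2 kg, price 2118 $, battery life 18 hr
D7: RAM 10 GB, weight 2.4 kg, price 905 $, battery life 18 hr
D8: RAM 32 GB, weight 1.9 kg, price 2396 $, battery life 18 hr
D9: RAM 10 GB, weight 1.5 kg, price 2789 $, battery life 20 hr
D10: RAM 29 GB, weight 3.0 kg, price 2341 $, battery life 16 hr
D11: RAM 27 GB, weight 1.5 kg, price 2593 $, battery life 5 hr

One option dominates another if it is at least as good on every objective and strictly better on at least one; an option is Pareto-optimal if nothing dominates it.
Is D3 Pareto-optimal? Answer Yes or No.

D1: worse on price (2952 vs 2302).
D2: worse on RAM (39 vs 47).
D4: worse on RAM (22 vs 47).
D5: worse on RAM (11 vs 47).
D6: worse on RAM (35 vs 47).
D7: worse on RAM (10 vs 47).
D8: worse on RAM (32 vs 47).
D9: worse on RAM (10 vs 47).
D10: worse on RAM (29 vs 47).
D11: worse on RAM (27 vs 47).
No option is at least as good as D3 on every objective and strictly better on one.

Yes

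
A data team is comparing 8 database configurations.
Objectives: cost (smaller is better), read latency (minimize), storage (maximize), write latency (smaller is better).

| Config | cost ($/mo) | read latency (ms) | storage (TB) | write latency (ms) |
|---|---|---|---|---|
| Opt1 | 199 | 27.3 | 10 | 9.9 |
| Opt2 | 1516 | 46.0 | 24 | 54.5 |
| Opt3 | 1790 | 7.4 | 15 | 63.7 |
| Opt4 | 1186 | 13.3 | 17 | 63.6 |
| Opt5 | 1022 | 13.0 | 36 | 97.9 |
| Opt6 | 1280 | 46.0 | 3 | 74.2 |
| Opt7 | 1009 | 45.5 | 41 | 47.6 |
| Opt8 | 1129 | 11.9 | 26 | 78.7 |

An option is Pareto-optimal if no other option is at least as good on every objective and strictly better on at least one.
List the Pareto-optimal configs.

Opt1, Opt3, Opt4, Opt5, Opt7, Opt8

Opt1: not dominated (best cost).
Opt2: dominated by Opt7 (cost 1009≤1516, read latency 45.5≤46.0, storage 41≥24, write latency 47.6≤54.5).
Opt3: not dominated (best read latency).
Opt4: not dominated.
Opt5: not dominated.
Opt6: dominated by Opt1 (cost 199≤1280, read latency 27.3≤46.0, storage 10≥3, write latency 9.9≤74.2).
Opt7: not dominated (best storage).
Opt8: not dominated.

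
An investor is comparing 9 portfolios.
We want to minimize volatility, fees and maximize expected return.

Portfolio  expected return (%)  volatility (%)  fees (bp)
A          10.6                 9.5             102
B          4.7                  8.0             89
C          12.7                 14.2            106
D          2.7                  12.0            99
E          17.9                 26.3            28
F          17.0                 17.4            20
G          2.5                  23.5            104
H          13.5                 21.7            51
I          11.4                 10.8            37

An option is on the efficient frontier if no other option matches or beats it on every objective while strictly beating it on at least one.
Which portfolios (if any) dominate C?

A: worse on expected return (10.6 vs 12.7).
B: worse on expected return (4.7 vs 12.7).
D: worse on expected return (2.7 vs 12.7).
E: worse on volatility (26.3 vs 14.2).
F: worse on volatility (17.4 vs 14.2).
G: worse on expected return (2.5 vs 12.7).
H: worse on volatility (21.7 vs 14.2).
I: worse on expected return (11.4 vs 12.7).
No option dominates C.

none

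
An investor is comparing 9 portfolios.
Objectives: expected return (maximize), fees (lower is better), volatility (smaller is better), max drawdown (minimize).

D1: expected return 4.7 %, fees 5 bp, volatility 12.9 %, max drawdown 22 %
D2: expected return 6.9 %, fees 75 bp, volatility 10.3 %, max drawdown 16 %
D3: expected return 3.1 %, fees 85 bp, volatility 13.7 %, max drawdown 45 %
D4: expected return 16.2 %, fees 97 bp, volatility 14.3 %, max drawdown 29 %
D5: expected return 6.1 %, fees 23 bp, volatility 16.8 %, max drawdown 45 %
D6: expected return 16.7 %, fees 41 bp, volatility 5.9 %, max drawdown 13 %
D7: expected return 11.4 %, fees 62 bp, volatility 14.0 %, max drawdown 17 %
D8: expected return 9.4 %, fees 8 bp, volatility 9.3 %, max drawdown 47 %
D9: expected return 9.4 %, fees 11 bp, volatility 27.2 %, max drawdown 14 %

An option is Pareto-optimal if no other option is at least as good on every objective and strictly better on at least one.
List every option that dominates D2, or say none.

D6

D6: expected return 16.7≥6.9, fees 41≤75, volatility 5.9≤10.3, max drawdown 13≤16 — dominates D2.
Others (D1, D3, D4, D5, D7, D8, D9) are each worse than D2 on at least one objective.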